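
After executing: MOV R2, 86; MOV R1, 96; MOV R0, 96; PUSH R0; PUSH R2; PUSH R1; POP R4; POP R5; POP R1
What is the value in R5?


Stack trace (top is rightmost):
  MOV R2, 86  → R2 = 86
  MOV R1, 96  → R1 = 96
  MOV R0, 96  → R0 = 96
  PUSH R0  → stack: [96]
  PUSH R2  → stack: [96, 86]
  PUSH R1  → stack: [96, 86, 96]
  POP R4  → R4 = 96, stack: [96, 86]
  POP R5  → R5 = 86, stack: [96]
  POP R1  → R1 = 96, stack: []
Final: R5 = 86

86


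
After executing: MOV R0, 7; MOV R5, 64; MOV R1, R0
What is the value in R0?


Register state trace:
  MOV R0, 7  → R0 = 7
  MOV R5, 64  → R5 = 64
  MOV R1, R0  → R1 = 7
Final: R0 = 7

7


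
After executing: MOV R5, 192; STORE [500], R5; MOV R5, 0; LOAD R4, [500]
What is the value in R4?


Register and memory trace:
  MOV R5, 192  → R5 = 192
  STORE [500], R5  → mem[500] = 192
  MOV R5, 0  → R5 = 0
  LOAD R4, [500]  → R4 = mem[500] = 192
Final: R4 = 192

192


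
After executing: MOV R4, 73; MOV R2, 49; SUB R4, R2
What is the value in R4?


Register state trace:
  MOV R4, 73  → R4 = 73
  MOV R2, 49  → R2 = 49
  SUB R4, R2  → R4 = 73 - 49 = 24
Final: R4 = 24

24


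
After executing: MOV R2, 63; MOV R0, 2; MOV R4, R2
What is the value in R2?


Register state trace:
  MOV R2, 63  → R2 = 63
  MOV R0, 2  → R0 = 2
  MOV R4, R2  → R4 = 63
Final: R2 = 63

63


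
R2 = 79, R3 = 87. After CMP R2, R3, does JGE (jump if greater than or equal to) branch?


Trace:
  R2 = 79, R3 = 87
  CMP R2, R3  → compares 79 vs 87
  JGE checks: is 79 greater than or equal to 87?
  79 < 87, so condition is false
Branch taken: No

No


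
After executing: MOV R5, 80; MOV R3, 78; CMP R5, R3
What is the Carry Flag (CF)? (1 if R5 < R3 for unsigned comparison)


Register state trace:
  MOV R5, 80  → R5 = 80
  MOV R3, 78  → R3 = 78
  CMP R5, R3  → unsigned 80 - 78: no borrow
  80 >= 78, so CF = 0
CF = 0

0


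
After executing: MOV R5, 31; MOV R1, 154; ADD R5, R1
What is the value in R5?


Register state trace:
  MOV R5, 31  → R5 = 31
  MOV R1, 154  → R1 = 154
  ADD R5, R1  → R5 = 31 + 154 = 185
Final: R5 = 185

185


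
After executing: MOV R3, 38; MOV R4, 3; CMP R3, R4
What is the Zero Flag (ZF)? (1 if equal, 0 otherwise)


Register state trace:
  MOV R3, 38  → R3 = 38
  MOV R4, 3  → R4 = 3
  CMP R3, R4  → computes 38 - 3 = 35
  Result is nonzero, so values are not equal
ZF = 0

0


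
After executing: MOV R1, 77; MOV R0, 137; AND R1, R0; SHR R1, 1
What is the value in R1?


Register state trace:
  MOV R1, 77  → R1 = 77 (0b01001101)
  MOV R0, 137  → R0 = 137 (0b10001001)
  AND R1, R0  → R1 = 77 AND 137 = 9 (0b00001001)
  SHR R1, 1  → R1 = 9 >> 1 = 4
Final: R1 = 4

4


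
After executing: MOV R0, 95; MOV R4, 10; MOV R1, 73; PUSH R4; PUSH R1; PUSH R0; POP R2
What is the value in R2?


Stack trace (top is rightmost):
  MOV R0, 95  → R0 = 95
  MOV R4, 10  → R4 = 10
  MOV R1, 73  → R1 = 73
  PUSH R4  → stack: [10]
  PUSH R1  → stack: [10, 73]
  PUSH R0  → stack: [10, 73, 95]
  POP R2  → R2 = 95, stack: [10, 73]
Final: R2 = 95

95


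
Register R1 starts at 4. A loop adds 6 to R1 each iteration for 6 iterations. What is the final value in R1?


Starting value: R1 = 4
  Iter 1: R1 = 4 + 6 = 10
  Iter 2: R1 = 10 + 6 = 16
  Iter 3: R1 = 16 + 6 = 22
  Iter 4: R1 = 22 + 6 = 28
  Iter 5: R1 = 28 + 6 = 34
  Iter 6: R1 = 34 + 6 = 40
Final: R1 = 40

40


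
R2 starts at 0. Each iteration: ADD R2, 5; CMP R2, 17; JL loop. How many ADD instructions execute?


Loop trace (R2 starts at 0, target 17, step 5):
  ADD #1: R2 = 0 + 5 = 5  → 5 < 17, loop
  ADD #2: R2 = 5 + 5 = 10  → 10 < 17, loop
  ADD #3: R2 = 10 + 5 = 15  → 15 < 17, loop
  ADD #4: R2 = 15 + 5 = 20  → 20 >= 17, exit
Total ADD instructions: 4

4


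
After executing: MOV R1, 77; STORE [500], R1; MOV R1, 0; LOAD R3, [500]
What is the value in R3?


Register and memory trace:
  MOV R1, 77  → R1 = 77
  STORE [500], R1  → mem[500] = 77
  MOV R1, 0  → R1 = 0
  LOAD R3, [500]  → R3 = mem[500] = 77
Final: R3 = 77

77


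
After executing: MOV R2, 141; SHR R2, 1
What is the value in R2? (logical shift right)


Register state trace:
  MOV R2, 141  → R2 = 141
  SHR R2, 1  → R2 = 141 >> 1 = 141 // 2^1 = 70
Final: R2 = 70

70


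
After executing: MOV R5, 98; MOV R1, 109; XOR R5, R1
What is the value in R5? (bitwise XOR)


Register state trace:
  MOV R5, 98  → R5 = 98 (0b01100010)
  MOV R1, 109  → R1 = 109 (0b01101101)
  XOR R5, R1  → R5 = 98 XOR 109 = 15 (0b00001111)
Final: R5 = 15

15


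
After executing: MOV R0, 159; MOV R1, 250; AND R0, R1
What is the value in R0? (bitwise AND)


Register state trace:
  MOV R0, 159  → R0 = 159 (0b10011111)
  MOV R1, 250  → R1 = 250 (0b11111010)
  AND R0, R1  → R0 = 159 AND 250 = 154 (0b10011010)
Final: R0 = 154

154


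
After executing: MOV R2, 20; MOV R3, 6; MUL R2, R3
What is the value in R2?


Register state trace:
  MOV R2, 20  → R2 = 20
  MOV R3, 6  → R3 = 6
  MUL R2, R3  → R2 = 20 * 6 = 120
Final: R2 = 120

120


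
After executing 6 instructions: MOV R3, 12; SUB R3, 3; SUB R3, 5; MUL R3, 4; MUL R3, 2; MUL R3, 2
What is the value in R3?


Register state trace:
  MOV R3, 12  → R3 = 12
  SUB R3, 3  → R3 = 12 - 3 = 9
  SUB R3, 5  → R3 = 9 - 5 = 4
  MUL R3, 4  → R3 = 4 * 4 = 16
  MUL R3, 2  → R3 = 16 * 2 = 32
  MUL R3, 2  → R3 = 32 * 2 = 64
Final: R3 = 64

64


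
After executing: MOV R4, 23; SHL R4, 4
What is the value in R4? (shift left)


Register state trace:
  MOV R4, 23  → R4 = 23
  SHL R4, 4  → R4 = 23 << 4 = 23 * 2^4 = 368
Final: R4 = 368

368


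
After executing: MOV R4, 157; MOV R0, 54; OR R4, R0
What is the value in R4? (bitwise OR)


Register state trace:
  MOV R4, 157  → R4 = 157 (0b10011101)
  MOV R0, 54  → R0 = 54 (0b00110110)
  OR R4, R0   → R4 = 157 OR 54 = 191 (0b10111111)
Final: R4 = 191

191


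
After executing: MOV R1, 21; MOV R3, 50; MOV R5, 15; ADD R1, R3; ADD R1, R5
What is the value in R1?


Register state trace:
  MOV R1, 21  → R1 = 21
  MOV R3, 50  → R3 = 50
  MOV R5, 15  → R5 = 15
  ADD R1, R3  → R1 = 21 + 50 = 71
  ADD R1, R5  → R1 = 71 + 15 = 86
Final: R1 = 86

86


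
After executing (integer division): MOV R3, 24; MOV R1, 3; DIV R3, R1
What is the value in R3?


Register state trace:
  MOV R3, 24  → R3 = 24
  MOV R1, 3  → R1 = 3
  DIV R3, R1  → R3 = 24 // 3 = 8
Final: R3 = 8

8


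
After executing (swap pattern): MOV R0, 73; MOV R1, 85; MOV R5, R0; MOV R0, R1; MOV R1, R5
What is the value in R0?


Register state trace (swap pattern):
  MOV R0, 73  → R0 = 73
  MOV R1, 85  → R1 = 85
  MOV R5, R0  → R5 = 73  (save R0)
  MOV R0, R1  → R0 = 85  (R0 gets R1's value)
  MOV R1, R5  → R1 = 73  (R1 gets saved value)
Final: R0 = 85

85


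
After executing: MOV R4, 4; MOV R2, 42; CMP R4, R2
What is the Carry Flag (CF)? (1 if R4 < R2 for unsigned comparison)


Register state trace:
  MOV R4, 4  → R4 = 4
  MOV R2, 42  → R2 = 42
  CMP R4, R2  → unsigned 4 - 42: borrow occurs
  4 < 42, so CF = 1
CF = 1

1


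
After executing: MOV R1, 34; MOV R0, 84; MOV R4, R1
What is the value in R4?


Register state trace:
  MOV R1, 34  → R1 = 34
  MOV R0, 84  → R0 = 84
  MOV R4, R1  → R4 = 34
Final: R4 = 34

34


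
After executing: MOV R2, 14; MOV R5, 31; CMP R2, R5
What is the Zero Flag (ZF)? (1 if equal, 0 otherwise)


Register state trace:
  MOV R2, 14  → R2 = 14
  MOV R5, 31  → R5 = 31
  CMP R2, R5  → computes 14 - 31 = -17
  Result is nonzero, so values are not equal
ZF = 0

0


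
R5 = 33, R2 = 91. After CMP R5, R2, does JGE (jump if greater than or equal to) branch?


Trace:
  R5 = 33, R2 = 91
  CMP R5, R2  → compares 33 vs 91
  JGE checks: is 33 greater than or equal to 91?
  33 < 91, so condition is false
Branch taken: No

No


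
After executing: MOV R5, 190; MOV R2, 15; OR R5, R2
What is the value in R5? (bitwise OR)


Register state trace:
  MOV R5, 190  → R5 = 190 (0b10111110)
  MOV R2, 15  → R2 = 15 (0b00001111)
  OR R5, R2   → R5 = 190 OR 15 = 191 (0b10111111)
Final: R5 = 191

191


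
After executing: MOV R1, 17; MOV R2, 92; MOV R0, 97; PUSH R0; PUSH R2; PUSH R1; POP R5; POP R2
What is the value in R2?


Stack trace (top is rightmost):
  MOV R1, 17  → R1 = 17
  MOV R2, 92  → R2 = 92
  MOV R0, 97  → R0 = 97
  PUSH R0  → stack: [97]
  PUSH R2  → stack: [97, 92]
  PUSH R1  → stack: [97, 92, 17]
  POP R5  → R5 = 17, stack: [97, 92]
  POP R2  → R2 = 92, stack: [97]
Final: R2 = 92

92


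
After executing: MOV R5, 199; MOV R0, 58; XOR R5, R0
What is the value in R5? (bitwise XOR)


Register state trace:
  MOV R5, 199  → R5 = 199 (0b11000111)
  MOV R0, 58  → R0 = 58 (0b00111010)
  XOR R5, R0  → R5 = 199 XOR 58 = 253 (0b11111101)
Final: R5 = 253

253


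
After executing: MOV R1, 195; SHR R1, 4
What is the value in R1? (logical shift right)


Register state trace:
  MOV R1, 195  → R1 = 195
  SHR R1, 4  → R1 = 195 >> 4 = 195 // 2^4 = 12
Final: R1 = 12

12


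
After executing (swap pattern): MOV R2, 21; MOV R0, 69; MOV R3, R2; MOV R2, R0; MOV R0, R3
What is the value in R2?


Register state trace (swap pattern):
  MOV R2, 21  → R2 = 21
  MOV R0, 69  → R0 = 69
  MOV R3, R2  → R3 = 21  (save R2)
  MOV R2, R0  → R2 = 69  (R2 gets R0's value)
  MOV R0, R3  → R0 = 21  (R0 gets saved value)
Final: R2 = 69

69


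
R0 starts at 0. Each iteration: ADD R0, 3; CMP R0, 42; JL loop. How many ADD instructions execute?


Loop trace (R0 starts at 0, target 42, step 3):
  ADD #1: R0 = 0 + 3 = 3  → 3 < 42, loop
  ADD #2: R0 = 3 + 3 = 6  → 6 < 42, loop
  ADD #3: R0 = 6 + 3 = 9  → 9 < 42, loop
  ADD #4: R0 = 9 + 3 = 12  → 12 < 42, loop
  ADD #5: R0 = 12 + 3 = 15  → 15 < 42, loop
  ADD #6: R0 = 15 + 3 = 18  → 18 < 42, loop
  ADD #7: R0 = 18 + 3 = 21  → 21 < 42, loop
  ADD #8: R0 = 21 + 3 = 24  → 24 < 42, loop
  ADD #9: R0 = 24 + 3 = 27  → 27 < 42, loop
  ADD #10: R0 = 27 + 3 = 30  → 30 < 42, loop
  ADD #11: R0 = 30 + 3 = 33  → 33 < 42, loop
  ADD #12: R0 = 33 + 3 = 36  → 36 < 42, loop
  ADD #13: R0 = 36 + 3 = 39  → 39 < 42, loop
  ADD #14: R0 = 39 + 3 = 42  → 42 >= 42, exit
Total ADD instructions: 14

14


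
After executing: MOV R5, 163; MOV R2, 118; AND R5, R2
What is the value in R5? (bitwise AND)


Register state trace:
  MOV R5, 163  → R5 = 163 (0b10100011)
  MOV R2, 118  → R2 = 118 (0b01110110)
  AND R5, R2  → R5 = 163 AND 118 = 34 (0b00100010)
Final: R5 = 34

34


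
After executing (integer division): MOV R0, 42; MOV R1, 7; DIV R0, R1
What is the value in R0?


Register state trace:
  MOV R0, 42  → R0 = 42
  MOV R1, 7  → R1 = 7
  DIV R0, R1  → R0 = 42 // 7 = 6
Final: R0 = 6

6


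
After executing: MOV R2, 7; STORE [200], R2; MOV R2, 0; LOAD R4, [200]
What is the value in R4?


Register and memory trace:
  MOV R2, 7  → R2 = 7
  STORE [200], R2  → mem[200] = 7
  MOV R2, 0  → R2 = 0
  LOAD R4, [200]  → R4 = mem[200] = 7
Final: R4 = 7

7


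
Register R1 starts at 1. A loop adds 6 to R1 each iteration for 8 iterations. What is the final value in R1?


Starting value: R1 = 1
  Iter 1: R1 = 1 + 6 = 7
  Iter 2: R1 = 7 + 6 = 13
  Iter 3: R1 = 13 + 6 = 19
  Iter 4: R1 = 19 + 6 = 25
  Iter 5: R1 = 25 + 6 = 31
  Iter 6: R1 = 31 + 6 = 37
  Iter 7: R1 = 37 + 6 = 43
  Iter 8: R1 = 43 + 6 = 49
Final: R1 = 49

49


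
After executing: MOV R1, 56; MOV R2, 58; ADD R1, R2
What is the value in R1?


Register state trace:
  MOV R1, 56  → R1 = 56
  MOV R2, 58  → R2 = 58
  ADD R1, R2  → R1 = 56 + 58 = 114
Final: R1 = 114

114


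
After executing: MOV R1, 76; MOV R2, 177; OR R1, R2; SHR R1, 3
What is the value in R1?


Register state trace:
  MOV R1, 76  → R1 = 76 (0b01001100)
  MOV R2, 177  → R2 = 177 (0b10110001)
  OR R1, R2  → R1 = 76 OR 177 = 253 (0b11111101)
  SHR R1, 3  → R1 = 253 >> 3 = 31
Final: R1 = 31

31


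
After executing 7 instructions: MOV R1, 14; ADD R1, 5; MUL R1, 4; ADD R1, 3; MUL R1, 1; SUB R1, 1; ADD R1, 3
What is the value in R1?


Register state trace:
  MOV R1, 14  → R1 = 14
  ADD R1, 5  → R1 = 14 + 5 = 19
  MUL R1, 4  → R1 = 19 * 4 = 76
  ADD R1, 3  → R1 = 76 + 3 = 79
  MUL R1, 1  → R1 = 79 * 1 = 79
  SUB R1, 1  → R1 = 79 - 1 = 78
  ADD R1, 3  → R1 = 78 + 3 = 81
Final: R1 = 81

81


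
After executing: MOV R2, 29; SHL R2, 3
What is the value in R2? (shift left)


Register state trace:
  MOV R2, 29  → R2 = 29
  SHL R2, 3  → R2 = 29 << 3 = 29 * 2^3 = 232
Final: R2 = 232

232


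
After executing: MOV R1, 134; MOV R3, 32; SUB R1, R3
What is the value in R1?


Register state trace:
  MOV R1, 134  → R1 = 134
  MOV R3, 32  → R3 = 32
  SUB R1, R3  → R1 = 134 - 32 = 102
Final: R1 = 102

102


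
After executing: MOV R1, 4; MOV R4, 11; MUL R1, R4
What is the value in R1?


Register state trace:
  MOV R1, 4  → R1 = 4
  MOV R4, 11  → R4 = 11
  MUL R1, R4  → R1 = 4 * 11 = 44
Final: R1 = 44

44


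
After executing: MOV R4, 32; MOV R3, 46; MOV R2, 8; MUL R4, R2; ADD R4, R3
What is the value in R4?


Register state trace:
  MOV R4, 32  → R4 = 32
  MOV R3, 46  → R3 = 46
  MOV R2, 8  → R2 = 8
  MUL R4, R2  → R4 = 32 * 8 = 256
  ADD R4, R3  → R4 = 256 + 46 = 302
Final: R4 = 302

302


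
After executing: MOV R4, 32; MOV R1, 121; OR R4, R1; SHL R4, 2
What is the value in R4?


Register state trace:
  MOV R4, 32  → R4 = 32 (0b00100000)
  MOV R1, 121  → R1 = 121 (0b01111001)
  OR R4, R1  → R4 = 32 OR 121 = 121 (0b01111001)
  SHL R4, 2  → R4 = 121 << 2 = 484
Final: R4 = 484

484


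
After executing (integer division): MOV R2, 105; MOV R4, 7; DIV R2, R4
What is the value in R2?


Register state trace:
  MOV R2, 105  → R2 = 105
  MOV R4, 7  → R4 = 7
  DIV R2, R4  → R2 = 105 // 7 = 15
Final: R2 = 15

15


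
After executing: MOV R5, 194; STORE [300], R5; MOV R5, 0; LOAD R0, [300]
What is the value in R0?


Register and memory trace:
  MOV R5, 194  → R5 = 194
  STORE [300], R5  → mem[300] = 194
  MOV R5, 0  → R5 = 0
  LOAD R0, [300]  → R0 = mem[300] = 194
Final: R0 = 194

194


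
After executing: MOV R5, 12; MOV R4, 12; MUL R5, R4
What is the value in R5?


Register state trace:
  MOV R5, 12  → R5 = 12
  MOV R4, 12  → R4 = 12
  MUL R5, R4  → R5 = 12 * 12 = 144
Final: R5 = 144

144


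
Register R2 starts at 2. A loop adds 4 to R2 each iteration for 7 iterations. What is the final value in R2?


Starting value: R2 = 2
  Iter 1: R2 = 2 + 4 = 6
  Iter 2: R2 = 6 + 4 = 10
  Iter 3: R2 = 10 + 4 = 14
  Iter 4: R2 = 14 + 4 = 18
  Iter 5: R2 = 18 + 4 = 22
  Iter 6: R2 = 22 + 4 = 26
  Iter 7: R2 = 26 + 4 = 30
Final: R2 = 30

30


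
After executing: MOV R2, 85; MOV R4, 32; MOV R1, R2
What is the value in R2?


Register state trace:
  MOV R2, 85  → R2 = 85
  MOV R4, 32  → R4 = 32
  MOV R1, R2  → R1 = 85
Final: R2 = 85

85


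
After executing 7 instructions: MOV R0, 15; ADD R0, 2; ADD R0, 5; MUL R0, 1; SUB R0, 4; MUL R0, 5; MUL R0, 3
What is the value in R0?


Register state trace:
  MOV R0, 15  → R0 = 15
  ADD R0, 2  → R0 = 15 + 2 = 17
  ADD R0, 5  → R0 = 17 + 5 = 22
  MUL R0, 1  → R0 = 22 * 1 = 22
  SUB R0, 4  → R0 = 22 - 4 = 18
  MUL R0, 5  → R0 = 18 * 5 = 90
  MUL R0, 3  → R0 = 90 * 3 = 270
Final: R0 = 270

270


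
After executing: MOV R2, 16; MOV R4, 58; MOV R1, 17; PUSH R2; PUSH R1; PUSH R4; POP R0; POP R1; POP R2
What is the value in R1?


Stack trace (top is rightmost):
  MOV R2, 16  → R2 = 16
  MOV R4, 58  → R4 = 58
  MOV R1, 17  → R1 = 17
  PUSH R2  → stack: [16]
  PUSH R1  → stack: [16, 17]
  PUSH R4  → stack: [16, 17, 58]
  POP R0  → R0 = 58, stack: [16, 17]
  POP R1  → R1 = 17, stack: [16]
  POP R2  → R2 = 16, stack: []
Final: R1 = 17

17


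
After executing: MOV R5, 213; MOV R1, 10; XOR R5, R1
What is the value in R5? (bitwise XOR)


Register state trace:
  MOV R5, 213  → R5 = 213 (0b11010101)
  MOV R1, 10  → R1 = 10 (0b00001010)
  XOR R5, R1  → R5 = 213 XOR 10 = 223 (0b11011111)
Final: R5 = 223

223


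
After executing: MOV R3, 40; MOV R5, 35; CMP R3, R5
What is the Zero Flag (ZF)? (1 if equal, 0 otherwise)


Register state trace:
  MOV R3, 40  → R3 = 40
  MOV R5, 35  → R5 = 35
  CMP R3, R5  → computes 40 - 35 = 5
  Result is nonzero, so values are not equal
ZF = 0

0


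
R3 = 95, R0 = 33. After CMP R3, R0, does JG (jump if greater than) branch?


Trace:
  R3 = 95, R0 = 33
  CMP R3, R0  → compares 95 vs 33
  JG checks: is 95 greater than 33?
  95 > 33, so condition is true
Branch taken: Yes

Yes


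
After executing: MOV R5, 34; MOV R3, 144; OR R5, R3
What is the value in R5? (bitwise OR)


Register state trace:
  MOV R5, 34  → R5 = 34 (0b00100010)
  MOV R3, 144  → R3 = 144 (0b10010000)
  OR R5, R3   → R5 = 34 OR 144 = 178 (0b10110010)
Final: R5 = 178

178


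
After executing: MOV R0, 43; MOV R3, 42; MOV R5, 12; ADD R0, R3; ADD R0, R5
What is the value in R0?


Register state trace:
  MOV R0, 43  → R0 = 43
  MOV R3, 42  → R3 = 42
  MOV R5, 12  → R5 = 12
  ADD R0, R3  → R0 = 43 + 42 = 85
  ADD R0, R5  → R0 = 85 + 12 = 97
Final: R0 = 97

97


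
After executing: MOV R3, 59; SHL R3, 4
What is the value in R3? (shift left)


Register state trace:
  MOV R3, 59  → R3 = 59
  SHL R3, 4  → R3 = 59 << 4 = 59 * 2^4 = 944
Final: R3 = 944

944


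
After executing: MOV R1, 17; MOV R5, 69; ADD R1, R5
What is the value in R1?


Register state trace:
  MOV R1, 17  → R1 = 17
  MOV R5, 69  → R5 = 69
  ADD R1, R5  → R1 = 17 + 69 = 86
Final: R1 = 86

86


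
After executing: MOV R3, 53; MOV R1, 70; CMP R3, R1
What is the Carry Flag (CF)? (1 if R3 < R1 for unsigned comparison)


Register state trace:
  MOV R3, 53  → R3 = 53
  MOV R1, 70  → R1 = 70
  CMP R3, R1  → unsigned 53 - 70: borrow occurs
  53 < 70, so CF = 1
CF = 1

1


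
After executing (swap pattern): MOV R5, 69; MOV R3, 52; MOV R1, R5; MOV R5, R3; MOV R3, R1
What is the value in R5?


Register state trace (swap pattern):
  MOV R5, 69  → R5 = 69
  MOV R3, 52  → R3 = 52
  MOV R1, R5  → R1 = 69  (save R5)
  MOV R5, R3  → R5 = 52  (R5 gets R3's value)
  MOV R3, R1  → R3 = 69  (R3 gets saved value)
Final: R5 = 52

52


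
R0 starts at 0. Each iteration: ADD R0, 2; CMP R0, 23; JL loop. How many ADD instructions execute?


Loop trace (R0 starts at 0, target 23, step 2):
  ADD #1: R0 = 0 + 2 = 2  → 2 < 23, loop
  ADD #2: R0 = 2 + 2 = 4  → 4 < 23, loop
  ADD #3: R0 = 4 + 2 = 6  → 6 < 23, loop
  ADD #4: R0 = 6 + 2 = 8  → 8 < 23, loop
  ADD #5: R0 = 8 + 2 = 10  → 10 < 23, loop
  ADD #6: R0 = 10 + 2 = 12  → 12 < 23, loop
  ADD #7: R0 = 12 + 2 = 14  → 14 < 23, loop
  ADD #8: R0 = 14 + 2 = 16  → 16 < 23, loop
  ADD #9: R0 = 16 + 2 = 18  → 18 < 23, loop
  ADD #10: R0 = 18 + 2 = 20  → 20 < 23, loop
  ADD #11: R0 = 20 + 2 = 22  → 22 < 23, loop
  ADD #12: R0 = 22 + 2 = 24  → 24 >= 23, exit
Total ADD instructions: 12

12


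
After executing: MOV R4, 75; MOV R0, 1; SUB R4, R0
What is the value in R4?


Register state trace:
  MOV R4, 75  → R4 = 75
  MOV R0, 1  → R0 = 1
  SUB R4, R0  → R4 = 75 - 1 = 74
Final: R4 = 74

74


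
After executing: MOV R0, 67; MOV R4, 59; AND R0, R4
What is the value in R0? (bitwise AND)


Register state trace:
  MOV R0, 67  → R0 = 67 (0b01000011)
  MOV R4, 59  → R4 = 59 (0b00111011)
  AND R0, R4  → R0 = 67 AND 59 = 3 (0b00000011)
Final: R0 = 3

3


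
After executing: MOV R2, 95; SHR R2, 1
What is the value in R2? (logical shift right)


Register state trace:
  MOV R2, 95  → R2 = 95
  SHR R2, 1  → R2 = 95 >> 1 = 95 // 2^1 = 47
Final: R2 = 47

47


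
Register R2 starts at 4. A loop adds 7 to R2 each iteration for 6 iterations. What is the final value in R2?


Starting value: R2 = 4
  Iter 1: R2 = 4 + 7 = 11
  Iter 2: R2 = 11 + 7 = 18
  Iter 3: R2 = 18 + 7 = 25
  Iter 4: R2 = 25 + 7 = 32
  Iter 5: R2 = 32 + 7 = 39
  Iter 6: R2 = 39 + 7 = 46
Final: R2 = 46

46


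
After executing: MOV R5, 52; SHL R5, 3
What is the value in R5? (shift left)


Register state trace:
  MOV R5, 52  → R5 = 52
  SHL R5, 3  → R5 = 52 << 3 = 52 * 2^3 = 416
Final: R5 = 416

416


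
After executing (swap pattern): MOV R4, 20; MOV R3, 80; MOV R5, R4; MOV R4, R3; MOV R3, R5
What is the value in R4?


Register state trace (swap pattern):
  MOV R4, 20  → R4 = 20
  MOV R3, 80  → R3 = 80
  MOV R5, R4  → R5 = 20  (save R4)
  MOV R4, R3  → R4 = 80  (R4 gets R3's value)
  MOV R3, R5  → R3 = 20  (R3 gets saved value)
Final: R4 = 80

80


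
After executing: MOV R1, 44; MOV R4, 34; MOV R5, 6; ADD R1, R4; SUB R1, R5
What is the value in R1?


Register state trace:
  MOV R1, 44  → R1 = 44
  MOV R4, 34  → R4 = 34
  MOV R5, 6  → R5 = 6
  ADD R1, R4  → R1 = 44 + 34 = 78
  SUB R1, R5  → R1 = 78 - 6 = 72
Final: R1 = 72

72


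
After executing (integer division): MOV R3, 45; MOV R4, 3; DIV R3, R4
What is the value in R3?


Register state trace:
  MOV R3, 45  → R3 = 45
  MOV R4, 3  → R4 = 3
  DIV R3, R4  → R3 = 45 // 3 = 15
Final: R3 = 15

15


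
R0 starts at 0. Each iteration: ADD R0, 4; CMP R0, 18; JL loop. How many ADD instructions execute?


Loop trace (R0 starts at 0, target 18, step 4):
  ADD #1: R0 = 0 + 4 = 4  → 4 < 18, loop
  ADD #2: R0 = 4 + 4 = 8  → 8 < 18, loop
  ADD #3: R0 = 8 + 4 = 12  → 12 < 18, loop
  ADD #4: R0 = 12 + 4 = 16  → 16 < 18, loop
  ADD #5: R0 = 16 + 4 = 20  → 20 >= 18, exit
Total ADD instructions: 5

5


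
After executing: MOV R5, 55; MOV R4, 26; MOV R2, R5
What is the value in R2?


Register state trace:
  MOV R5, 55  → R5 = 55
  MOV R4, 26  → R4 = 26
  MOV R2, R5  → R2 = 55
Final: R2 = 55

55


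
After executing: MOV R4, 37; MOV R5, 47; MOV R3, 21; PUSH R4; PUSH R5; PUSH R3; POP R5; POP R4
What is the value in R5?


Stack trace (top is rightmost):
  MOV R4, 37  → R4 = 37
  MOV R5, 47  → R5 = 47
  MOV R3, 21  → R3 = 21
  PUSH R4  → stack: [37]
  PUSH R5  → stack: [37, 47]
  PUSH R3  → stack: [37, 47, 21]
  POP R5  → R5 = 21, stack: [37, 47]
  POP R4  → R4 = 47, stack: [37]
Final: R5 = 21

21


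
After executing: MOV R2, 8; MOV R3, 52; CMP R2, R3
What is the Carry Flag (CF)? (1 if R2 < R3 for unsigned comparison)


Register state trace:
  MOV R2, 8  → R2 = 8
  MOV R3, 52  → R3 = 52
  CMP R2, R3  → unsigned 8 - 52: borrow occurs
  8 < 52, so CF = 1
CF = 1

1


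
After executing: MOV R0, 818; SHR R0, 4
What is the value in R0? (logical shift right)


Register state trace:
  MOV R0, 818  → R0 = 818
  SHR R0, 4  → R0 = 818 >> 4 = 818 // 2^4 = 51
Final: R0 = 51

51


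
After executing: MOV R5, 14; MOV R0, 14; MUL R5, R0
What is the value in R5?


Register state trace:
  MOV R5, 14  → R5 = 14
  MOV R0, 14  → R0 = 14
  MUL R5, R0  → R5 = 14 * 14 = 196
Final: R5 = 196

196


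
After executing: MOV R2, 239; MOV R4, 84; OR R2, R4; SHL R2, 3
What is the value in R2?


Register state trace:
  MOV R2, 239  → R2 = 239 (0b11101111)
  MOV R4, 84  → R4 = 84 (0b01010100)
  OR R2, R4  → R2 = 239 OR 84 = 255 (0b11111111)
  SHL R2, 3  → R2 = 255 << 3 = 2040
Final: R2 = 2040

2040


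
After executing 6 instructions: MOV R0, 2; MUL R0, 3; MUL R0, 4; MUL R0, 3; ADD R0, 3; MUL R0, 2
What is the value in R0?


Register state trace:
  MOV R0, 2  → R0 = 2
  MUL R0, 3  → R0 = 2 * 3 = 6
  MUL R0, 4  → R0 = 6 * 4 = 24
  MUL R0, 3  → R0 = 24 * 3 = 72
  ADD R0, 3  → R0 = 72 + 3 = 75
  MUL R0, 2  → R0 = 75 * 2 = 150
Final: R0 = 150

150


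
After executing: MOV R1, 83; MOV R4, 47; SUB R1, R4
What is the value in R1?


Register state trace:
  MOV R1, 83  → R1 = 83
  MOV R4, 47  → R4 = 47
  SUB R1, R4  → R1 = 83 - 47 = 36
Final: R1 = 36

36


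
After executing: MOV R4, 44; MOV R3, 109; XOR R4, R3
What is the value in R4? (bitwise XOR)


Register state trace:
  MOV R4, 44  → R4 = 44 (0b00101100)
  MOV R3, 109  → R3 = 109 (0b01101101)
  XOR R4, R3  → R4 = 44 XOR 109 = 65 (0b01000001)
Final: R4 = 65

65


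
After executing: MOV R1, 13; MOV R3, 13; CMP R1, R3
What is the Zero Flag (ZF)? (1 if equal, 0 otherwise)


Register state trace:
  MOV R1, 13  → R1 = 13
  MOV R3, 13  → R3 = 13
  CMP R1, R3  → computes 13 - 13 = 0
  Result is zero, so values are equal
ZF = 1

1


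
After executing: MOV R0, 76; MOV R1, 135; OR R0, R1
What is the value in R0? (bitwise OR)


Register state trace:
  MOV R0, 76  → R0 = 76 (0b01001100)
  MOV R1, 135  → R1 = 135 (0b10000111)
  OR R0, R1   → R0 = 76 OR 135 = 207 (0b11001111)
Final: R0 = 207

207


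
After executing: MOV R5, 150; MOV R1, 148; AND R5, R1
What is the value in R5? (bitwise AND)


Register state trace:
  MOV R5, 150  → R5 = 150 (0b10010110)
  MOV R1, 148  → R1 = 148 (0b10010100)
  AND R5, R1  → R5 = 150 AND 148 = 148 (0b10010100)
Final: R5 = 148

148


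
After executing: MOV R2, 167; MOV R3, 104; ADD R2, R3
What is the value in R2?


Register state trace:
  MOV R2, 167  → R2 = 167
  MOV R3, 104  → R3 = 104
  ADD R2, R3  → R2 = 167 + 104 = 271
Final: R2 = 271

271


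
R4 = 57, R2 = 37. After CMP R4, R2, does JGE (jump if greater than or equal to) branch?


Trace:
  R4 = 57, R2 = 37
  CMP R4, R2  → compares 57 vs 37
  JGE checks: is 57 greater than or equal to 37?
  57 > 37, so condition is true
Branch taken: Yes

Yes


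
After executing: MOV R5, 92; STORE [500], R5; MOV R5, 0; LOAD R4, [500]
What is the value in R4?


Register and memory trace:
  MOV R5, 92  → R5 = 92
  STORE [500], R5  → mem[500] = 92
  MOV R5, 0  → R5 = 0
  LOAD R4, [500]  → R4 = mem[500] = 92
Final: R4 = 92

92


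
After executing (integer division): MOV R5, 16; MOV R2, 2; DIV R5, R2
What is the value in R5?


Register state trace:
  MOV R5, 16  → R5 = 16
  MOV R2, 2  → R2 = 2
  DIV R5, R2  → R5 = 16 // 2 = 8
Final: R5 = 8

8


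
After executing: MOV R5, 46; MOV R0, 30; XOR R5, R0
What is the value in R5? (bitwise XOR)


Register state trace:
  MOV R5, 46  → R5 = 46 (0b00101110)
  MOV R0, 30  → R0 = 30 (0b00011110)
  XOR R5, R0  → R5 = 46 XOR 30 = 48 (0b00110000)
Final: R5 = 48

48


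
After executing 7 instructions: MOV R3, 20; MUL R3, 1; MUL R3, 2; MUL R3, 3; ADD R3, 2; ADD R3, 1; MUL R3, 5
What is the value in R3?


Register state trace:
  MOV R3, 20  → R3 = 20
  MUL R3, 1  → R3 = 20 * 1 = 20
  MUL R3, 2  → R3 = 20 * 2 = 40
  MUL R3, 3  → R3 = 40 * 3 = 120
  ADD R3, 2  → R3 = 120 + 2 = 122
  ADD R3, 1  → R3 = 122 + 1 = 123
  MUL R3, 5  → R3 = 123 * 5 = 615
Final: R3 = 615

615


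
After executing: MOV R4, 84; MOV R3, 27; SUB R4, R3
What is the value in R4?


Register state trace:
  MOV R4, 84  → R4 = 84
  MOV R3, 27  → R3 = 27
  SUB R4, R3  → R4 = 84 - 27 = 57
Final: R4 = 57

57


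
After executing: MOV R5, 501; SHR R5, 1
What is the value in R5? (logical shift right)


Register state trace:
  MOV R5, 501  → R5 = 501
  SHR R5, 1  → R5 = 501 >> 1 = 501 // 2^1 = 250
Final: R5 = 250

250


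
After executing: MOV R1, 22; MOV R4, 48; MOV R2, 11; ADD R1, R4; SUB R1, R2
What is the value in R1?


Register state trace:
  MOV R1, 22  → R1 = 22
  MOV R4, 48  → R4 = 48
  MOV R2, 11  → R2 = 11
  ADD R1, R4  → R1 = 22 + 48 = 70
  SUB R1, R2  → R1 = 70 - 11 = 59
Final: R1 = 59

59


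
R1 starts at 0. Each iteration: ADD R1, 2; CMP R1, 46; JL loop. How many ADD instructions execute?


Loop trace (R1 starts at 0, target 46, step 2):
  ADD #1: R1 = 0 + 2 = 2  → 2 < 46, loop
  ADD #2: R1 = 2 + 2 = 4  → 4 < 46, loop
  ADD #3: R1 = 4 + 2 = 6  → 6 < 46, loop
  ADD #4: R1 = 6 + 2 = 8  → 8 < 46, loop
  ADD #5: R1 = 8 + 2 = 10  → 10 < 46, loop
  ADD #6: R1 = 10 + 2 = 12  → 12 < 46, loop
  ADD #7: R1 = 12 + 2 = 14  → 14 < 46, loop
  ADD #8: R1 = 14 + 2 = 16  → 16 < 46, loop
  ADD #9: R1 = 16 + 2 = 18  → 18 < 46, loop
  ADD #10: R1 = 18 + 2 = 20  → 20 < 46, loop
  ADD #11: R1 = 20 + 2 = 22  → 22 < 46, loop
  ADD #12: R1 = 22 + 2 = 24  → 24 < 46, loop
  ADD #13: R1 = 24 + 2 = 26  → 26 < 46, loop
  ADD #14: R1 = 26 + 2 = 28  → 28 < 46, loop
  ADD #15: R1 = 28 + 2 = 30  → 30 < 46, loop
  ADD #16: R1 = 30 + 2 = 32  → 32 < 46, loop
  ADD #17: R1 = 32 + 2 = 34  → 34 < 46, loop
  ADD #18: R1 = 34 + 2 = 36  → 36 < 46, loop
  ADD #19: R1 = 36 + 2 = 38  → 38 < 46, loop
  ADD #20: R1 = 38 + 2 = 40  → 40 < 46, loop
  ADD #21: R1 = 40 + 2 = 42  → 42 < 46, loop
  ADD #22: R1 = 42 + 2 = 44  → 44 < 46, loop
  ADD #23: R1 = 44 + 2 = 46  → 46 >= 46, exit
Total ADD instructions: 23

23


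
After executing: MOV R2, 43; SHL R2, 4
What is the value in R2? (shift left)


Register state trace:
  MOV R2, 43  → R2 = 43
  SHL R2, 4  → R2 = 43 << 4 = 43 * 2^4 = 688
Final: R2 = 688

688


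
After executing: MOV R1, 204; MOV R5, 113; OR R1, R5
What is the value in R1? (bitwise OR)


Register state trace:
  MOV R1, 204  → R1 = 204 (0b11001100)
  MOV R5, 113  → R5 = 113 (0b01110001)
  OR R1, R5   → R1 = 204 OR 113 = 253 (0b11111101)
Final: R1 = 253

253


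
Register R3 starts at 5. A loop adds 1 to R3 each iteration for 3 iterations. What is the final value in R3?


Starting value: R3 = 5
  Iter 1: R3 = 5 + 1 = 6
  Iter 2: R3 = 6 + 1 = 7
  Iter 3: R3 = 7 + 1 = 8
Final: R3 = 8

8


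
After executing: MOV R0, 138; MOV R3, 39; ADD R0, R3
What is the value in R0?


Register state trace:
  MOV R0, 138  → R0 = 138
  MOV R3, 39  → R3 = 39
  ADD R0, R3  → R0 = 138 + 39 = 177
Final: R0 = 177

177


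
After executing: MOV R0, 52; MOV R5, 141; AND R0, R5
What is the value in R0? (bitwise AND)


Register state trace:
  MOV R0, 52  → R0 = 52 (0b00110100)
  MOV R5, 141  → R5 = 141 (0b10001101)
  AND R0, R5  → R0 = 52 AND 141 = 4 (0b00000100)
Final: R0 = 4

4


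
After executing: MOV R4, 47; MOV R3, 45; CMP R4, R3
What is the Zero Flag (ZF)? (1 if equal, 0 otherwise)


Register state trace:
  MOV R4, 47  → R4 = 47
  MOV R3, 45  → R3 = 45
  CMP R4, R3  → computes 47 - 45 = 2
  Result is nonzero, so values are not equal
ZF = 0

0


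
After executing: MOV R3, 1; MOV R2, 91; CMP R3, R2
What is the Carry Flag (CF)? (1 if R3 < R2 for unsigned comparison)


Register state trace:
  MOV R3, 1  → R3 = 1
  MOV R2, 91  → R2 = 91
  CMP R3, R2  → unsigned 1 - 91: borrow occurs
  1 < 91, so CF = 1
CF = 1

1


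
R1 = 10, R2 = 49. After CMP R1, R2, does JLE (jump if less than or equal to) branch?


Trace:
  R1 = 10, R2 = 49
  CMP R1, R2  → compares 10 vs 49
  JLE checks: is 10 less than or equal to 49?
  10 < 49, so condition is true
Branch taken: Yes

Yes


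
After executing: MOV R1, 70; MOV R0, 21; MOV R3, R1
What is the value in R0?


Register state trace:
  MOV R1, 70  → R1 = 70
  MOV R0, 21  → R0 = 21
  MOV R3, R1  → R3 = 70
Final: R0 = 21

21


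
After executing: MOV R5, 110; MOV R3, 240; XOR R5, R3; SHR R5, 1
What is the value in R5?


Register state trace:
  MOV R5, 110  → R5 = 110 (0b01101110)
  MOV R3, 240  → R3 = 240 (0b11110000)
  XOR R5, R3  → R5 = 110 XOR 240 = 158 (0b10011110)
  SHR R5, 1  → R5 = 158 >> 1 = 79
Final: R5 = 79

79


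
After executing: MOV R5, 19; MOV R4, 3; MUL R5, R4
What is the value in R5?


Register state trace:
  MOV R5, 19  → R5 = 19
  MOV R4, 3  → R4 = 3
  MUL R5, R4  → R5 = 19 * 3 = 57
Final: R5 = 57

57


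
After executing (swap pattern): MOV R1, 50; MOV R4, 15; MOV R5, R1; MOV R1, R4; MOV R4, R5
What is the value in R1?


Register state trace (swap pattern):
  MOV R1, 50  → R1 = 50
  MOV R4, 15  → R4 = 15
  MOV R5, R1  → R5 = 50  (save R1)
  MOV R1, R4  → R1 = 15  (R1 gets R4's value)
  MOV R4, R5  → R4 = 50  (R4 gets saved value)
Final: R1 = 15

15


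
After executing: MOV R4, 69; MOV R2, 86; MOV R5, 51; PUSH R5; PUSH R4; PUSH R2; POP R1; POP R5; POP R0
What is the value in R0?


Stack trace (top is rightmost):
  MOV R4, 69  → R4 = 69
  MOV R2, 86  → R2 = 86
  MOV R5, 51  → R5 = 51
  PUSH R5  → stack: [51]
  PUSH R4  → stack: [51, 69]
  PUSH R2  → stack: [51, 69, 86]
  POP R1  → R1 = 86, stack: [51, 69]
  POP R5  → R5 = 69, stack: [51]
  POP R0  → R0 = 51, stack: []
Final: R0 = 51

51


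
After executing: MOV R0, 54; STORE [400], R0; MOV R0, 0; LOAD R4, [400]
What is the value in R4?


Register and memory trace:
  MOV R0, 54  → R0 = 54
  STORE [400], R0  → mem[400] = 54
  MOV R0, 0  → R0 = 0
  LOAD R4, [400]  → R4 = mem[400] = 54
Final: R4 = 54

54


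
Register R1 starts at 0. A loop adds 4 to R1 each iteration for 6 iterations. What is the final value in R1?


Starting value: R1 = 0
  Iter 1: R1 = 0 + 4 = 4
  Iter 2: R1 = 4 + 4 = 8
  Iter 3: R1 = 8 + 4 = 12
  Iter 4: R1 = 12 + 4 = 16
  Iter 5: R1 = 16 + 4 = 20
  Iter 6: R1 = 20 + 4 = 24
Final: R1 = 24

24


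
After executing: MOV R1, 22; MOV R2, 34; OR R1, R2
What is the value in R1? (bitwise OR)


Register state trace:
  MOV R1, 22  → R1 = 22 (0b00010110)
  MOV R2, 34  → R2 = 34 (0b00100010)
  OR R1, R2   → R1 = 22 OR 34 = 54 (0b00110110)
Final: R1 = 54

54


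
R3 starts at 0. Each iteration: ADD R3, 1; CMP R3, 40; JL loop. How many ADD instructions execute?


Loop trace (R3 starts at 0, target 40, step 1):
  ADD #1: R3 = 0 + 1 = 1  → 1 < 40, loop
  ADD #2: R3 = 1 + 1 = 2  → 2 < 40, loop
  ADD #3: R3 = 2 + 1 = 3  → 3 < 40, loop
  ADD #4: R3 = 3 + 1 = 4  → 4 < 40, loop
  ADD #5: R3 = 4 + 1 = 5  → 5 < 40, loop
  ADD #6: R3 = 5 + 1 = 6  → 6 < 40, loop
  ADD #7: R3 = 6 + 1 = 7  → 7 < 40, loop
  ADD #8: R3 = 7 + 1 = 8  → 8 < 40, loop
  ADD #9: R3 = 8 + 1 = 9  → 9 < 40, loop
  ADD #10: R3 = 9 + 1 = 10  → 10 < 40, loop
  ADD #11: R3 = 10 + 1 = 11  → 11 < 40, loop
  ADD #12: R3 = 11 + 1 = 12  → 12 < 40, loop
  ADD #13: R3 = 12 + 1 = 13  → 13 < 40, loop
  ADD #14: R3 = 13 + 1 = 14  → 14 < 40, loop
  ADD #15: R3 = 14 + 1 = 15  → 15 < 40, loop
  ADD #16: R3 = 15 + 1 = 16  → 16 < 40, loop
  ADD #17: R3 = 16 + 1 = 17  → 17 < 40, loop
  ADD #18: R3 = 17 + 1 = 18  → 18 < 40, loop
  ADD #19: R3 = 18 + 1 = 19  → 19 < 40, loop
  ADD #20: R3 = 19 + 1 = 20  → 20 < 40, loop
  ADD #21: R3 = 20 + 1 = 21  → 21 < 40, loop
  ADD #22: R3 = 21 + 1 = 22  → 22 < 40, loop
  ADD #23: R3 = 22 + 1 = 23  → 23 < 40, loop
  ADD #24: R3 = 23 + 1 = 24  → 24 < 40, loop
  ADD #25: R3 = 24 + 1 = 25  → 25 < 40, loop
  ADD #26: R3 = 25 + 1 = 26  → 26 < 40, loop
  ADD #27: R3 = 26 + 1 = 27  → 27 < 40, loop
  ADD #28: R3 = 27 + 1 = 28  → 28 < 40, loop
  ADD #29: R3 = 28 + 1 = 29  → 29 < 40, loop
  ADD #30: R3 = 29 + 1 = 30  → 30 < 40, loop
  ADD #31: R3 = 30 + 1 = 31  → 31 < 40, loop
  ADD #32: R3 = 31 + 1 = 32  → 32 < 40, loop
  ADD #33: R3 = 32 + 1 = 33  → 33 < 40, loop
  ADD #34: R3 = 33 + 1 = 34  → 34 < 40, loop
  ADD #35: R3 = 34 + 1 = 35  → 35 < 40, loop
  ADD #36: R3 = 35 + 1 = 36  → 36 < 40, loop
  ADD #37: R3 = 36 + 1 = 37  → 37 < 40, loop
  ADD #38: R3 = 37 + 1 = 38  → 38 < 40, loop
  ADD #39: R3 = 38 + 1 = 39  → 39 < 40, loop
  ADD #40: R3 = 39 + 1 = 40  → 40 >= 40, exit
Total ADD instructions: 40

40


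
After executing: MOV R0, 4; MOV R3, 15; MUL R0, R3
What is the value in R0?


Register state trace:
  MOV R0, 4  → R0 = 4
  MOV R3, 15  → R3 = 15
  MUL R0, R3  → R0 = 4 * 15 = 60
Final: R0 = 60

60


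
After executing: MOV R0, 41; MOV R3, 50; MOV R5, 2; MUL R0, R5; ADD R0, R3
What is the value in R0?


Register state trace:
  MOV R0, 41  → R0 = 41
  MOV R3, 50  → R3 = 50
  MOV R5, 2  → R5 = 2
  MUL R0, R5  → R0 = 41 * 2 = 82
  ADD R0, R3  → R0 = 82 + 50 = 132
Final: R0 = 132

132


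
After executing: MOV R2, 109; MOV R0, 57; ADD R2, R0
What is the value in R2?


Register state trace:
  MOV R2, 109  → R2 = 109
  MOV R0, 57  → R0 = 57
  ADD R2, R0  → R2 = 109 + 57 = 166
Final: R2 = 166

166


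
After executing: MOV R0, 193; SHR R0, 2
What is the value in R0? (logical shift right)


Register state trace:
  MOV R0, 193  → R0 = 193
  SHR R0, 2  → R0 = 193 >> 2 = 193 // 2^2 = 48
Final: R0 = 48

48


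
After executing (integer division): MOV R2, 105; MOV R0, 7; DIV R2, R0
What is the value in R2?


Register state trace:
  MOV R2, 105  → R2 = 105
  MOV R0, 7  → R0 = 7
  DIV R2, R0  → R2 = 105 // 7 = 15
Final: R2 = 15

15


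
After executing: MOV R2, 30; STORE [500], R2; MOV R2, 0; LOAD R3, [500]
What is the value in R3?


Register and memory trace:
  MOV R2, 30  → R2 = 30
  STORE [500], R2  → mem[500] = 30
  MOV R2, 0  → R2 = 0
  LOAD R3, [500]  → R3 = mem[500] = 30
Final: R3 = 30

30


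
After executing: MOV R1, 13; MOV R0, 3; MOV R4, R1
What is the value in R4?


Register state trace:
  MOV R1, 13  → R1 = 13
  MOV R0, 3  → R0 = 3
  MOV R4, R1  → R4 = 13
Final: R4 = 13

13


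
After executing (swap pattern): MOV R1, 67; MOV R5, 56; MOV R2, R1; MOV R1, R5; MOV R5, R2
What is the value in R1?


Register state trace (swap pattern):
  MOV R1, 67  → R1 = 67
  MOV R5, 56  → R5 = 56
  MOV R2, R1  → R2 = 67  (save R1)
  MOV R1, R5  → R1 = 56  (R1 gets R5's value)
  MOV R5, R2  → R5 = 67  (R5 gets saved value)
Final: R1 = 56

56


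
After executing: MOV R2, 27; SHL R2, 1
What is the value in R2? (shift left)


Register state trace:
  MOV R2, 27  → R2 = 27
  SHL R2, 1  → R2 = 27 << 1 = 27 * 2^1 = 54
Final: R2 = 54

54


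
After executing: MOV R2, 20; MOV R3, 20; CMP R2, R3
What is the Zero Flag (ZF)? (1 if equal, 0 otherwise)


Register state trace:
  MOV R2, 20  → R2 = 20
  MOV R3, 20  → R3 = 20
  CMP R2, R3  → computes 20 - 20 = 0
  Result is zero, so values are equal
ZF = 1

1


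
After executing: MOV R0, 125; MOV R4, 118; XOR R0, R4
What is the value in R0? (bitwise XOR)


Register state trace:
  MOV R0, 125  → R0 = 125 (0b01111101)
  MOV R4, 118  → R4 = 118 (0b01110110)
  XOR R0, R4  → R0 = 125 XOR 118 = 11 (0b00001011)
Final: R0 = 11

11


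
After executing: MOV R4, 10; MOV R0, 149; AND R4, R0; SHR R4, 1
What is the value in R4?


Register state trace:
  MOV R4, 10  → R4 = 10 (0b00001010)
  MOV R0, 149  → R0 = 149 (0b10010101)
  AND R4, R0  → R4 = 10 AND 149 = 0 (0b00000000)
  SHR R4, 1  → R4 = 0 >> 1 = 0
Final: R4 = 0

0


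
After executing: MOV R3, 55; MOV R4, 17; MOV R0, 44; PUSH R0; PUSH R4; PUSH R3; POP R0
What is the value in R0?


Stack trace (top is rightmost):
  MOV R3, 55  → R3 = 55
  MOV R4, 17  → R4 = 17
  MOV R0, 44  → R0 = 44
  PUSH R0  → stack: [44]
  PUSH R4  → stack: [44, 17]
  PUSH R3  → stack: [44, 17, 55]
  POP R0  → R0 = 55, stack: [44, 17]
Final: R0 = 55

55


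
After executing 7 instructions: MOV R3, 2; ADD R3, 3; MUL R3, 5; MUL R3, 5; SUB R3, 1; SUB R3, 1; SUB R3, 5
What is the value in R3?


Register state trace:
  MOV R3, 2  → R3 = 2
  ADD R3, 3  → R3 = 2 + 3 = 5
  MUL R3, 5  → R3 = 5 * 5 = 25
  MUL R3, 5  → R3 = 25 * 5 = 125
  SUB R3, 1  → R3 = 125 - 1 = 124
  SUB R3, 1  → R3 = 124 - 1 = 123
  SUB R3, 5  → R3 = 123 - 5 = 118
Final: R3 = 118

118


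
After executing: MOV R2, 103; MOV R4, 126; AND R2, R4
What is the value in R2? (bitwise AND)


Register state trace:
  MOV R2, 103  → R2 = 103 (0b01100111)
  MOV R4, 126  → R4 = 126 (0b01111110)
  AND R2, R4  → R2 = 103 AND 126 = 102 (0b01100110)
Final: R2 = 102

102


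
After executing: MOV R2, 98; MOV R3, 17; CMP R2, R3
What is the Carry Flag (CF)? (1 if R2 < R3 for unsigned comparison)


Register state trace:
  MOV R2, 98  → R2 = 98
  MOV R3, 17  → R3 = 17
  CMP R2, R3  → unsigned 98 - 17: no borrow
  98 >= 17, so CF = 0
CF = 0

0


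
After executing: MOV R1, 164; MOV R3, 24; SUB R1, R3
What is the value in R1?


Register state trace:
  MOV R1, 164  → R1 = 164
  MOV R3, 24  → R3 = 24
  SUB R1, R3  → R1 = 164 - 24 = 140
Final: R1 = 140

140


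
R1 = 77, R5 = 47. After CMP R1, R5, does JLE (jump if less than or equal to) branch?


Trace:
  R1 = 77, R5 = 47
  CMP R1, R5  → compares 77 vs 47
  JLE checks: is 77 less than or equal to 47?
  77 > 47, so condition is false
Branch taken: No

No
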